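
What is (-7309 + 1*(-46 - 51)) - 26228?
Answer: -33634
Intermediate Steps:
(-7309 + 1*(-46 - 51)) - 26228 = (-7309 + 1*(-97)) - 26228 = (-7309 - 97) - 26228 = -7406 - 26228 = -33634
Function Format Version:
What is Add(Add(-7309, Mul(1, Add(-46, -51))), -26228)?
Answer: -33634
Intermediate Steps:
Add(Add(-7309, Mul(1, Add(-46, -51))), -26228) = Add(Add(-7309, Mul(1, -97)), -26228) = Add(Add(-7309, -97), -26228) = Add(-7406, -26228) = -33634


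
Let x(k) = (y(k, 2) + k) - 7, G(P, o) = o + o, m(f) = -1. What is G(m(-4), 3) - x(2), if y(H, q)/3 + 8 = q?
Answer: 29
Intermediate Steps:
y(H, q) = -24 + 3*q
G(P, o) = 2*o
x(k) = -25 + k (x(k) = ((-24 + 3*2) + k) - 7 = ((-24 + 6) + k) - 7 = (-18 + k) - 7 = -25 + k)
G(m(-4), 3) - x(2) = 2*3 - (-25 + 2) = 6 - 1*(-23) = 6 + 23 = 29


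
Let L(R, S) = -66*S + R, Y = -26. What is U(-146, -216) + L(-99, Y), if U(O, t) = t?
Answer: 1401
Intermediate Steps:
L(R, S) = R - 66*S
U(-146, -216) + L(-99, Y) = -216 + (-99 - 66*(-26)) = -216 + (-99 + 1716) = -216 + 1617 = 1401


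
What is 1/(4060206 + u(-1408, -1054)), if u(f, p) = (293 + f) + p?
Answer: 1/4058037 ≈ 2.4642e-7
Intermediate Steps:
u(f, p) = 293 + f + p
1/(4060206 + u(-1408, -1054)) = 1/(4060206 + (293 - 1408 - 1054)) = 1/(4060206 - 2169) = 1/4058037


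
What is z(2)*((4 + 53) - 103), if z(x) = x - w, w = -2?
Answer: -184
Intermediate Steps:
z(x) = 2 + x (z(x) = x - 1*(-2) = x + 2 = 2 + x)
z(2)*((4 + 53) - 103) = (2 + 2)*((4 + 53) - 103) = 4*(57 - 103) = 4*(-46) = -184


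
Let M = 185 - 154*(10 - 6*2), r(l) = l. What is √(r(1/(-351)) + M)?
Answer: √6748638/117 ≈ 22.204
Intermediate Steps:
M = 493 (M = 185 - 154*(10 - 12) = 185 - 154*(-2) = 185 + 308 = 493)
√(r(1/(-351)) + M) = √(1/(-351) + 493) = √(-1/351 + 493) = √(173042/351) = √6748638/117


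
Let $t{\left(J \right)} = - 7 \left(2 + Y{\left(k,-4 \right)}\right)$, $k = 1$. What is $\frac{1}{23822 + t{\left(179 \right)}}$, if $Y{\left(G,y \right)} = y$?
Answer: $\frac{1}{23836} \approx 4.1953 \cdot 10^{-5}$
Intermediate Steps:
$t{\left(J \right)} = 14$ ($t{\left(J \right)} = - 7 \left(2 - 4\right) = \left(-7\right) \left(-2\right) = 14$)
$\frac{1}{23822 + t{\left(179 \right)}} = \frac{1}{23822 + 14} = \frac{1}{23836}$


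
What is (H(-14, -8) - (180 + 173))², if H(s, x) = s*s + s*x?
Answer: 2025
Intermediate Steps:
H(s, x) = s² + s*x
(H(-14, -8) - (180 + 173))² = (-14*(-14 - 8) - (180 + 173))² = (-14*(-22) - 1*353)² = (308 - 353)² = (-45)² = 2025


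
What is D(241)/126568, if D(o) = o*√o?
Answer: 241*√241/126568 ≈ 0.029560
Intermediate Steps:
D(o) = o^(3/2)
D(241)/126568 = 241^(3/2)/126568 = (241*√241)*(1/126568) = 241*√241/126568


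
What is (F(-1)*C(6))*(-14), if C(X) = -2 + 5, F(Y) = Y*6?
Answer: 252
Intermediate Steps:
F(Y) = 6*Y
C(X) = 3
(F(-1)*C(6))*(-14) = ((6*(-1))*3)*(-14) = -6*3*(-14) = -18*(-14) = 252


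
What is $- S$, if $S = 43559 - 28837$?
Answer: $-14722$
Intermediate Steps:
$S = 14722$
$- S = \left(-1\right) 14722 = -14722$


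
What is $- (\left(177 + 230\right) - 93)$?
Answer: $-314$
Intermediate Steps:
$- (\left(177 + 230\right) - 93) = - (407 - 93) = \left(-1\right) 314 = -314$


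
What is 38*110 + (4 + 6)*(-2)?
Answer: 4160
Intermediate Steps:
38*110 + (4 + 6)*(-2) = 4180 + 10*(-2) = 4180 - 20 = 4160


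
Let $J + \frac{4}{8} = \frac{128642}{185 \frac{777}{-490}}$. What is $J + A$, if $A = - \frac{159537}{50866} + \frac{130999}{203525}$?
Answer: $- \frac{9385989339931306}{21258864191775} \approx -441.51$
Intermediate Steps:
$A = - \frac{25806372791}{10352502650}$ ($A = \left(-159537\right) \frac{1}{50866} + 130999 \cdot \frac{1}{203525} = - \frac{159537}{50866} + \frac{130999}{203525} = - \frac{25806372791}{10352502650} \approx -2.4928$)
$J = - \frac{3606083}{8214}$ ($J = - \frac{1}{2} + \frac{128642}{185 \frac{777}{-490}} = - \frac{1}{2} + \frac{128642}{185 \cdot 777 \left(- \frac{1}{490}\right)} = - \frac{1}{2} + \frac{128642}{185 \left(- \frac{111}{70}\right)} = - \frac{1}{2} + \frac{128642}{- \frac{4107}{14}} = - \frac{1}{2} + 128642 \left(- \frac{14}{4107}\right) = - \frac{1}{2} - \frac{1800988}{4107} = - \frac{3606083}{8214} \approx -439.02$)
$J + A = - \frac{3606083}{8214} - \frac{25806372791}{10352502650} = - \frac{9385989339931306}{21258864191775}$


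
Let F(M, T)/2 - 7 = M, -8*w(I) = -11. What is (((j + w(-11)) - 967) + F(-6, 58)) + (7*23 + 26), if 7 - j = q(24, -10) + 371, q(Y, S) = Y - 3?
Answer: -9293/8 ≈ -1161.6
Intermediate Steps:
q(Y, S) = -3 + Y
w(I) = 11/8 (w(I) = -⅛*(-11) = 11/8)
j = -385 (j = 7 - ((-3 + 24) + 371) = 7 - (21 + 371) = 7 - 1*392 = 7 - 392 = -385)
F(M, T) = 14 + 2*M
(((j + w(-11)) - 967) + F(-6, 58)) + (7*23 + 26) = (((-385 + 11/8) - 967) + (14 + 2*(-6))) + (7*23 + 26) = ((-3069/8 - 967) + (14 - 12)) + (161 + 26) = (-10805/8 + 2) + 187 = -10789/8 + 187 = -9293/8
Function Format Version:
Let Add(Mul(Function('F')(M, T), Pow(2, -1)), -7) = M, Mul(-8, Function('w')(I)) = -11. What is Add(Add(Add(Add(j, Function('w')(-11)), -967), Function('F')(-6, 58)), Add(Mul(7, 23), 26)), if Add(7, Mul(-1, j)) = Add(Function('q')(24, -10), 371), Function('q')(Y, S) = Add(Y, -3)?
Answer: Rational(-9293, 8) ≈ -1161.6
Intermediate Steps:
Function('q')(Y, S) = Add(-3, Y)
Function('w')(I) = Rational(11, 8) (Function('w')(I) = Mul(Rational(-1, 8), -11) = Rational(11, 8))
j = -385 (j = Add(7, Mul(-1, Add(Add(-3, 24), 371))) = Add(7, Mul(-1, Add(21, 371))) = Add(7, Mul(-1, 392)) = Add(7, -392) = -385)
Function('F')(M, T) = Add(14, Mul(2, M))
Add(Add(Add(Add(j, Function('w')(-11)), -967), Function('F')(-6, 58)), Add(Mul(7, 23), 26)) = Add(Add(Add(Add(-385, Rational(11, 8)), -967), Add(14, Mul(2, -6))), Add(Mul(7, 23), 26)) = Add(Add(Add(Rational(-3069, 8), -967), Add(14, -12)), Add(161, 26)) = Add(Add(Rational(-10805, 8), 2), 187) = Add(Rational(-10789, 8), 187) = Rational(-9293, 8)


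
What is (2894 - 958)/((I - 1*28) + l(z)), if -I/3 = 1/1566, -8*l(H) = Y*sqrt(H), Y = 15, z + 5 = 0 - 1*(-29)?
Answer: -29543646528/381331703 + 3956467680*sqrt(6)/381331703 ≈ -52.060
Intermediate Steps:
z = 24 (z = -5 + (0 - 1*(-29)) = -5 + (0 + 29) = -5 + 29 = 24)
l(H) = -15*sqrt(H)/8
I = -1/522 (I = -3/1566 = -3*1/1566 = -1/522 ≈ -0.0019157)
(2894 - 958)/((I - 1*28) + l(z)) = (2894 - 958)/((-1/522 - 1*28) - 15*sqrt(6)/4) = 1936/((-1/522 - 28) - 15*sqrt(6)/4) = 1936/(-14617/522 - 15*sqrt(6)/4)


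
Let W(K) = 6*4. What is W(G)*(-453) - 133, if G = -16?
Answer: -11005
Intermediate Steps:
W(K) = 24
W(G)*(-453) - 133 = 24*(-453) - 133 = -10872 - 133 = -11005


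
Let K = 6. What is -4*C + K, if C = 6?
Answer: -18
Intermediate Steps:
-4*C + K = -4*6 + 6 = -24 + 6 = -18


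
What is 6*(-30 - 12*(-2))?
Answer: -36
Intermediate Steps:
6*(-30 - 12*(-2)) = 6*(-30 + 24) = 6*(-6) = -36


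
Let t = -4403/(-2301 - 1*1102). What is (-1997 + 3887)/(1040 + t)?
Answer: 6431670/3543523 ≈ 1.8151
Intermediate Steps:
t = 4403/3403 (t = -4403/(-2301 - 1102) = -4403/(-3403) = -4403*(-1/3403) = 4403/3403 ≈ 1.2939)
(-1997 + 3887)/(1040 + t) = (-1997 + 3887)/(1040 + 4403/3403) = 1890/(3543523/3403) = 1890*(3403/3543523) = 6431670/3543523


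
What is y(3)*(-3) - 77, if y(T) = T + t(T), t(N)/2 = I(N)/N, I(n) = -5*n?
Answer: -56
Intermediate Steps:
t(N) = -10 (t(N) = 2*((-5*N)/N) = 2*(-5) = -10)
y(T) = -10 + T (y(T) = T - 10 = -10 + T)
y(3)*(-3) - 77 = (-10 + 3)*(-3) - 77 = -7*(-3) - 77 = 21 - 77 = -56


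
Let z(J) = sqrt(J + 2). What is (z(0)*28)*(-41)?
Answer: -1148*sqrt(2) ≈ -1623.5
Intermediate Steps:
z(J) = sqrt(2 + J)
(z(0)*28)*(-41) = (sqrt(2 + 0)*28)*(-41) = (sqrt(2)*28)*(-41) = (28*sqrt(2))*(-41) = -1148*sqrt(2)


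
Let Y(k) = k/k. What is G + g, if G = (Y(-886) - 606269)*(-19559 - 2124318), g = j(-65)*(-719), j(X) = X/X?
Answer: 1299764020317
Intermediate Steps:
j(X) = 1
Y(k) = 1
g = -719 (g = 1*(-719) = -719)
G = 1299764021036 (G = (1 - 606269)*(-19559 - 2124318) = -606268*(-2143877) = 1299764021036)
G + g = 1299764021036 - 719 = 1299764020317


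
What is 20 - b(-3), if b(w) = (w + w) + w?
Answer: 29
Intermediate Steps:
b(w) = 3*w (b(w) = 2*w + w = 3*w)
20 - b(-3) = 20 - 3*(-3) = 20 - 1*(-9) = 20 + 9 = 29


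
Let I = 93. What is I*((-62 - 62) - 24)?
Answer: -13764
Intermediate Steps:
I*((-62 - 62) - 24) = 93*((-62 - 62) - 24) = 93*(-124 - 24) = 93*(-148) = -13764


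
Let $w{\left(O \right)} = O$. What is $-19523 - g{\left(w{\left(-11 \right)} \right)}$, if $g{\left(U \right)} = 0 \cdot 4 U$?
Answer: $-19523$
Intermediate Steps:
$g{\left(U \right)} = 0$ ($g{\left(U \right)} = 0 U = 0$)
$-19523 - g{\left(w{\left(-11 \right)} \right)} = -19523 - 0 = -19523 + 0 = -19523$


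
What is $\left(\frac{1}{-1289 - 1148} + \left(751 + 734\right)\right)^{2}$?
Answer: $\frac{13096755675136}{5938969} \approx 2.2052 \cdot 10^{6}$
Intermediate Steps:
$\left(\frac{1}{-1289 - 1148} + \left(751 + 734\right)\right)^{2} = \left(\frac{1}{-2437} + 1485\right)^{2} = \left(- \frac{1}{2437} + 1485\right)^{2} = \left(\frac{3618944}{2437}\right)^{2} = \frac{13096755675136}{5938969}$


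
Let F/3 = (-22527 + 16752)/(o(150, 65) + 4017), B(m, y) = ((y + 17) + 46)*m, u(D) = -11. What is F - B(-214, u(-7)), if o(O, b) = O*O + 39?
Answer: 98499281/8852 ≈ 11127.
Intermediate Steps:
o(O, b) = 39 + O² (o(O, b) = O² + 39 = 39 + O²)
B(m, y) = m*(63 + y) (B(m, y) = ((17 + y) + 46)*m = (63 + y)*m = m*(63 + y))
F = -5775/8852 (F = 3*((-22527 + 16752)/((39 + 150²) + 4017)) = 3*(-5775/((39 + 22500) + 4017)) = 3*(-5775/(22539 + 4017)) = 3*(-5775/26556) = 3*(-5775*1/26556) = 3*(-1925/8852) = -5775/8852 ≈ -0.65240)
F - B(-214, u(-7)) = -5775/8852 - (-214)*(63 - 11) = -5775/8852 - (-214)*52 = -5775/8852 - 1*(-11128) = -5775/8852 + 11128 = 98499281/8852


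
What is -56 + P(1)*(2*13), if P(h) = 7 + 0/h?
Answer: 126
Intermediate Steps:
P(h) = 7 (P(h) = 7 + 0 = 7)
-56 + P(1)*(2*13) = -56 + 7*(2*13) = -56 + 7*26 = -56 + 182 = 126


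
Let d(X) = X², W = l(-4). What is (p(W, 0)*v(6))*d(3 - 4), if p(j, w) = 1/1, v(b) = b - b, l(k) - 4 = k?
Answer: 0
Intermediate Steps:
l(k) = 4 + k
W = 0 (W = 4 - 4 = 0)
v(b) = 0
p(j, w) = 1
(p(W, 0)*v(6))*d(3 - 4) = (1*0)*(3 - 4)² = 0*(-1)² = 0*1 = 0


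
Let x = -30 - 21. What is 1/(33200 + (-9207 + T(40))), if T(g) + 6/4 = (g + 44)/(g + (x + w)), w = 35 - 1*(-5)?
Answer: 58/1391675 ≈ 4.1676e-5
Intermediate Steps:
w = 40 (w = 35 + 5 = 40)
x = -51
T(g) = -3/2 + (44 + g)/(-11 + g) (T(g) = -3/2 + (g + 44)/(g + (-51 + 40)) = -3/2 + (44 + g)/(g - 11) = -3/2 + (44 + g)/(-11 + g))
1/(33200 + (-9207 + T(40))) = 1/(33200 + (-9207 + (121 - 1*40)/(2*(-11 + 40)))) = 1/(33200 + (-9207 + (1/2)*(121 - 40)/29)) = 1/(33200 + (-9207 + (1/2)*(1/29)*81)) = 1/(33200 + (-9207 + 81/58)) = 1/(33200 - 533925/58) = 1/(1391675/58) = 58/1391675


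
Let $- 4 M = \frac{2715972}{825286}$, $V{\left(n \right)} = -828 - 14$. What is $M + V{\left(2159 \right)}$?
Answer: $- \frac{99367115}{117898} \approx -842.82$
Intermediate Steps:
$V{\left(n \right)} = -842$ ($V{\left(n \right)} = -828 - 14 = -842$)
$M = - \frac{96999}{117898}$ ($M = - \frac{2715972 \cdot \frac{1}{825286}}{4} = \left(- \frac{1}{4}\right) \frac{193998}{58949} = - \frac{96999}{117898} \approx -0.82274$)
$M + V{\left(2159 \right)} = - \frac{96999}{117898} - 842 = - \frac{99367115}{117898}$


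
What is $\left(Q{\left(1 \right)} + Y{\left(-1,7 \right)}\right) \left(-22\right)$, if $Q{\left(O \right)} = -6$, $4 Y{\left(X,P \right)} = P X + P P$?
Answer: $-99$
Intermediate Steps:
$Y{\left(X,P \right)} = \frac{P^{2}}{4} + \frac{P X}{4}$ ($Y{\left(X,P \right)} = \frac{P X + P P}{4} = \frac{P X + P^{2}}{4} = \frac{P^{2} + P X}{4} = \frac{P^{2}}{4} + \frac{P X}{4}$)
$\left(Q{\left(1 \right)} + Y{\left(-1,7 \right)}\right) \left(-22\right) = \left(-6 + \frac{1}{4} \cdot 7 \left(7 - 1\right)\right) \left(-22\right) = \left(-6 + \frac{1}{4} \cdot 7 \cdot 6\right) \left(-22\right) = \left(-6 + \frac{21}{2}\right) \left(-22\right) = \frac{9}{2} \left(-22\right) = -99$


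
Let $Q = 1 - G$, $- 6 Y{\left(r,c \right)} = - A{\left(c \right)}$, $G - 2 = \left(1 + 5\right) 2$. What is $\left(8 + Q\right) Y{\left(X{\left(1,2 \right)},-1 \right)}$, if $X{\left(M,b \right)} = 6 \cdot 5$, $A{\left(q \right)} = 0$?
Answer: $0$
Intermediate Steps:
$G = 14$ ($G = 2 + \left(1 + 5\right) 2 = 2 + 6 \cdot 2 = 2 + 12 = 14$)
$X{\left(M,b \right)} = 30$
$Y{\left(r,c \right)} = 0$ ($Y{\left(r,c \right)} = - \frac{\left(-1\right) 0}{6} = \left(- \frac{1}{6}\right) 0 = 0$)
$Q = -13$ ($Q = 1 - 14 = -13$)
$\left(8 + Q\right) Y{\left(X{\left(1,2 \right)},-1 \right)} = \left(8 - 13\right) 0 = \left(-5\right) 0 = 0$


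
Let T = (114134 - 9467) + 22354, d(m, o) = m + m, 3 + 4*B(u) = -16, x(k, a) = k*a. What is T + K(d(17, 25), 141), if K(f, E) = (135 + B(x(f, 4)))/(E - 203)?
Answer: 31500687/248 ≈ 1.2702e+5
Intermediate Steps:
x(k, a) = a*k
B(u) = -19/4 (B(u) = -¾ + (¼)*(-16) = -¾ - 4 = -19/4)
d(m, o) = 2*m
K(f, E) = 521/(4*(-203 + E)) (K(f, E) = (135 - 19/4)/(E - 203) = 521/(4*(-203 + E)))
T = 127021 (T = 104667 + 22354 = 127021)
T + K(d(17, 25), 141) = 127021 + 521/(4*(-203 + 141)) = 127021 + (521/4)/(-62) = 127021 + (521/4)*(-1/62) = 127021 - 521/248 = 31500687/248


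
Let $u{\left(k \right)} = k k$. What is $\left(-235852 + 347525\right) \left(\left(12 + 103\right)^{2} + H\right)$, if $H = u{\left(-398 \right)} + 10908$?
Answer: $20384454401$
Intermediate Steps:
$u{\left(k \right)} = k^{2}$
$H = 169312$ ($H = \left(-398\right)^{2} + 10908 = 158404 + 10908 = 169312$)
$\left(-235852 + 347525\right) \left(\left(12 + 103\right)^{2} + H\right) = \left(-235852 + 347525\right) \left(\left(12 + 103\right)^{2} + 169312\right) = 111673 \left(115^{2} + 169312\right) = 111673 \left(13225 + 169312\right) = 111673 \cdot 182537 = 20384454401$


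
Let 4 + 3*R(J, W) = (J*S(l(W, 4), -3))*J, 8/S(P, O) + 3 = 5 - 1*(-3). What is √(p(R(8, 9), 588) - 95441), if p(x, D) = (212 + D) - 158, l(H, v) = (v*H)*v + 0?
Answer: I*√94799 ≈ 307.89*I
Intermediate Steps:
l(H, v) = H*v² (l(H, v) = (H*v)*v + 0 = H*v² + 0 = H*v²)
S(P, O) = 8/5 (S(P, O) = 8/(-3 + (5 - 1*(-3))) = 8/(-3 + (5 + 3)) = 8/(-3 + 8) = 8/5)
R(J, W) = -4/3 + 8*J²/15 (R(J, W) = -4/3 + ((J*(8/5))*J)/3 = -4/3 + ((8*J/5)*J)/3 = -4/3 + (8*J²/5)/3 = -4/3 + 8*J²/15)
p(x, D) = 54 + D
√(p(R(8, 9), 588) - 95441) = √((54 + 588) - 95441) = √(642 - 95441) = √(-94799) = I*√94799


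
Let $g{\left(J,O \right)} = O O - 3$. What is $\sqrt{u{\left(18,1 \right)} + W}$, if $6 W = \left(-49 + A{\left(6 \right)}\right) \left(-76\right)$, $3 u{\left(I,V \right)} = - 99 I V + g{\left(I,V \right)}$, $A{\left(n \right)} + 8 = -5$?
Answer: $\frac{2 \sqrt{429}}{3} \approx 13.808$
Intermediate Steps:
$g{\left(J,O \right)} = -3 + O^{2}$ ($g{\left(J,O \right)} = O^{2} - 3 = -3 + O^{2}$)
$A{\left(n \right)} = -13$ ($A{\left(n \right)} = -8 - 5 = -13$)
$u{\left(I,V \right)} = -1 + \frac{V^{2}}{3} - 33 I V$ ($u{\left(I,V \right)} = \frac{- 99 I V + \left(-3 + V^{2}\right)}{3} = \frac{-3 + V^{2} - 99 I V}{3} = -1 + \frac{V^{2}}{3} - 33 I V$)
$W = \frac{2356}{3}$ ($W = \frac{\left(-49 - 13\right) \left(-76\right)}{6} = \frac{\left(-62\right) \left(-76\right)}{6} = \frac{1}{6} \cdot 4712 = \frac{2356}{3} \approx 785.33$)
$\sqrt{u{\left(18,1 \right)} + W} = \sqrt{\left(-1 + \frac{1^{2}}{3} - 594 \cdot 1\right) + \frac{2356}{3}} = \sqrt{\left(-1 + \frac{1}{3} \cdot 1 - 594\right) + \frac{2356}{3}} = \sqrt{\left(-1 + \frac{1}{3} - 594\right) + \frac{2356}{3}} = \sqrt{- \frac{1784}{3} + \frac{2356}{3}} = \sqrt{\frac{572}{3}} = \frac{2 \sqrt{429}}{3}$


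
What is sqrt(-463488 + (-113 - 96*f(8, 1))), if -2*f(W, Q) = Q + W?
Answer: I*sqrt(463169) ≈ 680.57*I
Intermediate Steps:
f(W, Q) = -Q/2 - W/2 (f(W, Q) = -(Q + W)/2 = -Q/2 - W/2)
sqrt(-463488 + (-113 - 96*f(8, 1))) = sqrt(-463488 + (-113 - 96*(-1/2*1 - 1/2*8))) = sqrt(-463488 + (-113 - 96*(-1/2 - 4))) = sqrt(-463488 + (-113 - 96*(-9/2))) = sqrt(-463488 + (-113 + 432)) = sqrt(-463488 + 319) = sqrt(-463169) = I*sqrt(463169)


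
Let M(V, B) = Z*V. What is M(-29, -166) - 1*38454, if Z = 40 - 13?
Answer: -39237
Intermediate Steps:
Z = 27
M(V, B) = 27*V
M(-29, -166) - 1*38454 = 27*(-29) - 1*38454 = -783 - 38454 = -39237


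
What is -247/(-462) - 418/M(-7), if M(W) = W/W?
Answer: -192869/462 ≈ -417.47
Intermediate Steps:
M(W) = 1
-247/(-462) - 418/M(-7) = -247/(-462) - 418/1 = -247*(-1/462) - 418*1 = 247/462 - 418 = -192869/462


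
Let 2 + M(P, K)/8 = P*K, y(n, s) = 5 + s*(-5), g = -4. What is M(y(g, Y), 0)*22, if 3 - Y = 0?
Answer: -352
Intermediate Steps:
Y = 3 (Y = 3 - 1*0 = 3 + 0 = 3)
y(n, s) = 5 - 5*s
M(P, K) = -16 + 8*K*P (M(P, K) = -16 + 8*(P*K) = -16 + 8*(K*P) = -16 + 8*K*P)
M(y(g, Y), 0)*22 = (-16 + 8*0*(5 - 5*3))*22 = (-16 + 8*0*(5 - 15))*22 = (-16 + 8*0*(-10))*22 = (-16 + 0)*22 = -16*22 = -352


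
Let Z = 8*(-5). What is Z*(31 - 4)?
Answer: -1080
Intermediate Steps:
Z = -40
Z*(31 - 4) = -40*(31 - 4) = -40*27 = -1080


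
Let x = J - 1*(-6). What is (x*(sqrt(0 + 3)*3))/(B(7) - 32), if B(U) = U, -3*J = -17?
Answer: -7*sqrt(3)/5 ≈ -2.4249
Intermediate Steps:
J = 17/3 (J = -1/3*(-17) = 17/3 ≈ 5.6667)
x = 35/3 (x = 17/3 - 1*(-6) = 17/3 + 6 = 35/3 ≈ 11.667)
(x*(sqrt(0 + 3)*3))/(B(7) - 32) = (35*(sqrt(0 + 3)*3)/3)/(7 - 32) = (35*(sqrt(3)*3)/3)/(-25) = (35*(3*sqrt(3))/3)*(-1/25) = (35*sqrt(3))*(-1/25) = -7*sqrt(3)/5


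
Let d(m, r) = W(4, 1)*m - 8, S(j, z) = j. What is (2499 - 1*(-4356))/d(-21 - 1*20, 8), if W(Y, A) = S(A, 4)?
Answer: -6855/49 ≈ -139.90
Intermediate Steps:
W(Y, A) = A
d(m, r) = -8 + m (d(m, r) = 1*m - 8 = m - 8 = -8 + m)
(2499 - 1*(-4356))/d(-21 - 1*20, 8) = (2499 - 1*(-4356))/(-8 + (-21 - 1*20)) = (2499 + 4356)/(-8 + (-21 - 20)) = 6855/(-8 - 41) = 6855/(-49) = 6855*(-1/49) = -6855/49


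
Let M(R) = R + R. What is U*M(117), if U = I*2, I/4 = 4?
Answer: 7488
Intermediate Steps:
I = 16 (I = 4*4 = 16)
M(R) = 2*R
U = 32 (U = 16*2 = 32)
U*M(117) = 32*(2*117) = 32*234 = 7488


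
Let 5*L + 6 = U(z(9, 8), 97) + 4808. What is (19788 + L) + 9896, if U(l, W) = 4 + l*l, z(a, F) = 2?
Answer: 30646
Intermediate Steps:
U(l, W) = 4 + l²
L = 962 (L = -6/5 + ((4 + 2²) + 4808)/5 = -6/5 + ((4 + 4) + 4808)/5 = -6/5 + (8 + 4808)/5 = -6/5 + (⅕)*4816 = -6/5 + 4816/5 = 962)
(19788 + L) + 9896 = (19788 + 962) + 9896 = 20750 + 9896 = 30646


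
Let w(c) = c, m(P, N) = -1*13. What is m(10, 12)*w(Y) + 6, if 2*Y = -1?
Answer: 25/2 ≈ 12.500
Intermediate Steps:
m(P, N) = -13
Y = -½ (Y = (½)*(-1) = -½ ≈ -0.50000)
m(10, 12)*w(Y) + 6 = -13*(-½) + 6 = 13/2 + 6 = 25/2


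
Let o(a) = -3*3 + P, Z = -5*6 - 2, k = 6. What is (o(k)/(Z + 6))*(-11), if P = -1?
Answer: -55/13 ≈ -4.2308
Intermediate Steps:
Z = -32 (Z = -30 - 2 = -32)
o(a) = -10 (o(a) = -3*3 - 1 = -9 - 1 = -10)
(o(k)/(Z + 6))*(-11) = (-10/(-32 + 6))*(-11) = (-10/(-26))*(-11) = -1/26*(-10)*(-11) = (5/13)*(-11) = -55/13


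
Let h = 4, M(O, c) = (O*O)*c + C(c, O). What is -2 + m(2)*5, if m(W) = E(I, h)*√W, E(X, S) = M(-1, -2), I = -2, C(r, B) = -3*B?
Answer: -2 + 5*√2 ≈ 5.0711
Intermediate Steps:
M(O, c) = -3*O + c*O² (M(O, c) = (O*O)*c - 3*O = O²*c - 3*O = c*O² - 3*O = -3*O + c*O²)
E(X, S) = 1 (E(X, S) = -(-3 - 1*(-2)) = -(-3 + 2) = -1*(-1) = 1)
m(W) = √W (m(W) = 1*√W = √W)
-2 + m(2)*5 = -2 + √2*5 = -2 + 5*√2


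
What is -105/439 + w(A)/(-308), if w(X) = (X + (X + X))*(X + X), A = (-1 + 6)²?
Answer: -839295/67606 ≈ -12.415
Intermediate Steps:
A = 25 (A = 5² = 25)
w(X) = 6*X² (w(X) = (X + 2*X)*(2*X) = (3*X)*(2*X) = 6*X²)
-105/439 + w(A)/(-308) = -105/439 + (6*25²)/(-308) = -105*1/439 + (6*625)*(-1/308) = -105/439 + 3750*(-1/308) = -105/439 - 1875/154 = -839295/67606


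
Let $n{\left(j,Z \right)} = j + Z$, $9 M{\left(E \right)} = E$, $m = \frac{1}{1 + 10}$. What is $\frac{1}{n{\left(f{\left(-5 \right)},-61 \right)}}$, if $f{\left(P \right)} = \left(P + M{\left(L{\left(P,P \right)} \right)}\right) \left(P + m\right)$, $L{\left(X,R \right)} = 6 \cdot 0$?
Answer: $- \frac{11}{401} \approx -0.027431$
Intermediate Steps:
$L{\left(X,R \right)} = 0$
$m = \frac{1}{11} \approx 0.090909$
$M{\left(E \right)} = \frac{E}{9}$
$f{\left(P \right)} = P \left(\frac{1}{11} + P\right)$ ($f{\left(P \right)} = \left(P + \frac{1}{9} \cdot 0\right) \left(P + \frac{1}{11}\right) = \left(P + 0\right) \left(\frac{1}{11} + P\right) = P \left(\frac{1}{11} + P\right)$)
$n{\left(j,Z \right)} = Z + j$
$\frac{1}{n{\left(f{\left(-5 \right)},-61 \right)}} = \frac{1}{-61 - 5 \left(\frac{1}{11} - 5\right)} = \frac{1}{-61 - - \frac{270}{11}} = \frac{1}{-61 + \frac{270}{11}} = \frac{1}{- \frac{401}{11}} = - \frac{11}{401}$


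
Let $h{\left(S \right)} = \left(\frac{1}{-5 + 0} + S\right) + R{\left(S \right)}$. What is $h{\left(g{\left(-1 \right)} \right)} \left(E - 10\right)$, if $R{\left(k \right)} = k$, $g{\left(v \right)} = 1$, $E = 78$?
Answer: $\frac{612}{5} \approx 122.4$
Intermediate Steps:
$h{\left(S \right)} = - \frac{1}{5} + 2 S$ ($h{\left(S \right)} = \left(\frac{1}{-5 + 0} + S\right) + S = \left(\frac{1}{-5} + S\right) + S = \left(- \frac{1}{5} + S\right) + S = - \frac{1}{5} + 2 S$)
$h{\left(g{\left(-1 \right)} \right)} \left(E - 10\right) = \left(- \frac{1}{5} + 2 \cdot 1\right) \left(78 - 10\right) = \left(- \frac{1}{5} + 2\right) 68 = \frac{9}{5} \cdot 68 = \frac{612}{5}$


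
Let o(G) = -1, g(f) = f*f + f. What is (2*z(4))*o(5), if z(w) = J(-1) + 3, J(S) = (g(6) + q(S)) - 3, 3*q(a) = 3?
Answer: -86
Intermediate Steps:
q(a) = 1 (q(a) = (⅓)*3 = 1)
g(f) = f + f² (g(f) = f² + f = f + f²)
J(S) = 40 (J(S) = (6*(1 + 6) + 1) - 3 = (6*7 + 1) - 3 = (42 + 1) - 3 = 43 - 3 = 40)
z(w) = 43 (z(w) = 40 + 3 = 43)
(2*z(4))*o(5) = (2*43)*(-1) = 86*(-1) = -86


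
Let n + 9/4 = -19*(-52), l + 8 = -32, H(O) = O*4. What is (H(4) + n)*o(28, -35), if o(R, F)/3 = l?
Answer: -120210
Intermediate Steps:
H(O) = 4*O
l = -40 (l = -8 - 32 = -40)
o(R, F) = -120 (o(R, F) = 3*(-40) = -120)
n = 3943/4 (n = -9/4 - 19*(-52) = -9/4 + 988 = 3943/4 ≈ 985.75)
(H(4) + n)*o(28, -35) = (4*4 + 3943/4)*(-120) = (16 + 3943/4)*(-120) = (4007/4)*(-120) = -120210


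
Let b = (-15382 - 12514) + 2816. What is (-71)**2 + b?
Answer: -20039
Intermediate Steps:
b = -25080 (b = -27896 + 2816 = -25080)
(-71)**2 + b = (-71)**2 - 25080 = 5041 - 25080 = -20039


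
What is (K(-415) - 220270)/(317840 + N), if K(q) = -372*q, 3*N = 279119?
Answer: -197670/1232639 ≈ -0.16036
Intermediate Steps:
N = 279119/3 (N = (⅓)*279119 = 279119/3 ≈ 93040.)
(K(-415) - 220270)/(317840 + N) = (-372*(-415) - 220270)/(317840 + 279119/3) = (154380 - 220270)/(1232639/3) = -65890*3/1232639 = -197670/1232639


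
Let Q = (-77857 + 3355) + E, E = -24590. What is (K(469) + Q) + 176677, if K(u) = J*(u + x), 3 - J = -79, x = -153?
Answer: 103497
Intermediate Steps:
J = 82 (J = 3 - 1*(-79) = 3 + 79 = 82)
Q = -99092 (Q = (-77857 + 3355) - 24590 = -74502 - 24590 = -99092)
K(u) = -12546 + 82*u (K(u) = 82*(u - 153) = 82*(-153 + u) = -12546 + 82*u)
(K(469) + Q) + 176677 = ((-12546 + 82*469) - 99092) + 176677 = ((-12546 + 38458) - 99092) + 176677 = (25912 - 99092) + 176677 = -73180 + 176677 = 103497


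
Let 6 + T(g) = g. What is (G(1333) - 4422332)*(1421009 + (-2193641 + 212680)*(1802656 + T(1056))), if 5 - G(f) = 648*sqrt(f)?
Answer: 15801283139892143439 + 2315349243656136*sqrt(1333) ≈ 1.5886e+19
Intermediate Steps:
T(g) = -6 + g
G(f) = 5 - 648*sqrt(f)
(G(1333) - 4422332)*(1421009 + (-2193641 + 212680)*(1802656 + T(1056))) = ((5 - 648*sqrt(1333)) - 4422332)*(1421009 + (-2193641 + 212680)*(1802656 + (-6 + 1056))) = (-4422327 - 648*sqrt(1333))*(1421009 - 1980961*(1802656 + 1050)) = (-4422327 - 648*sqrt(1333))*(1421009 - 1980961*1803706) = (-4422327 - 648*sqrt(1333))*(1421009 - 3573071241466) = (-4422327 - 648*sqrt(1333))*(-3573069820457) = 15801283139892143439 + 2315349243656136*sqrt(1333)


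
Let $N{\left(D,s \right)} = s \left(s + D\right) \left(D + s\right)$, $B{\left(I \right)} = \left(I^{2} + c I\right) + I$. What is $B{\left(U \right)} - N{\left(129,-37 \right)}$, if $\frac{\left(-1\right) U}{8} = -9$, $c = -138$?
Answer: $308488$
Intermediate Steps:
$U = 72$ ($U = \left(-8\right) \left(-9\right) = 72$)
$B{\left(I \right)} = I^{2} - 137 I$ ($B{\left(I \right)} = \left(I^{2} - 138 I\right) + I = I^{2} - 137 I$)
$N{\left(D,s \right)} = s \left(D + s\right)^{2}$ ($N{\left(D,s \right)} = s \left(D + s\right) \left(D + s\right) = s \left(D + s\right)^{2}$)
$B{\left(U \right)} - N{\left(129,-37 \right)} = 72 \left(-137 + 72\right) - - 37 \left(129 - 37\right)^{2} = 72 \left(-65\right) - - 37 \cdot 92^{2} = -4680 - \left(-37\right) 8464 = -4680 - -313168 = -4680 + 313168 = 308488$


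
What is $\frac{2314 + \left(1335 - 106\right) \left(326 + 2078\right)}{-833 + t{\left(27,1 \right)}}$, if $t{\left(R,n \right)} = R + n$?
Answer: $- \frac{591366}{161} \approx -3673.1$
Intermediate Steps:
$\frac{2314 + \left(1335 - 106\right) \left(326 + 2078\right)}{-833 + t{\left(27,1 \right)}} = \frac{2314 + \left(1335 - 106\right) \left(326 + 2078\right)}{-833 + \left(27 + 1\right)} = \frac{2314 + 1229 \cdot 2404}{-833 + 28} = \frac{2314 + 2954516}{-805} = 2956830 \left(- \frac{1}{805}\right) = - \frac{591366}{161}$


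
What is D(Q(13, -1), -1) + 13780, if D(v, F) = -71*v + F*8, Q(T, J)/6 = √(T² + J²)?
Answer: 13772 - 426*√170 ≈ 8217.6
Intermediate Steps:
Q(T, J) = 6*√(J² + T²) (Q(T, J) = 6*√(T² + J²) = 6*√(J² + T²))
D(v, F) = -71*v + 8*F
D(Q(13, -1), -1) + 13780 = (-426*√((-1)² + 13²) + 8*(-1)) + 13780 = (-426*√(1 + 169) - 8) + 13780 = (-426*√170 - 8) + 13780 = (-8 - 426*√170) + 13780 = 13772 - 426*√170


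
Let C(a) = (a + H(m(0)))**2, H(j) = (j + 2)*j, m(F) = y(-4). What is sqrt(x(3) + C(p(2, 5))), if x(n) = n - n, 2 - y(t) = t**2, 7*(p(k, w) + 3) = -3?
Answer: 1152/7 ≈ 164.57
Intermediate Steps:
p(k, w) = -24/7 (p(k, w) = -3 + (1/7)*(-3) = -3 - 3/7 = -24/7)
y(t) = 2 - t**2
m(F) = -14 (m(F) = 2 - 1*(-4)**2 = 2 - 1*16 = 2 - 16 = -14)
x(n) = 0
H(j) = j*(2 + j) (H(j) = (2 + j)*j = j*(2 + j))
C(a) = (168 + a)**2 (C(a) = (a - 14*(2 - 14))**2 = (a - 14*(-12))**2 = (a + 168)**2 = (168 + a)**2)
sqrt(x(3) + C(p(2, 5))) = sqrt(0 + (168 - 24/7)**2) = sqrt(0 + (1152/7)**2) = sqrt(0 + 1327104/49) = sqrt(1327104/49) = 1152/7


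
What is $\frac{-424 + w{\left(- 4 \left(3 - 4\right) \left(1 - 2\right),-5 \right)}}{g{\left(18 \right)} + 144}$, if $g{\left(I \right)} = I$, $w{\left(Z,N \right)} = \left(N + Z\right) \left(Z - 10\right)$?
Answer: $- \frac{149}{81} \approx -1.8395$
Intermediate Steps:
$w{\left(Z,N \right)} = \left(-10 + Z\right) \left(N + Z\right)$ ($w{\left(Z,N \right)} = \left(N + Z\right) \left(-10 + Z\right) = \left(-10 + Z\right) \left(N + Z\right)$)
$\frac{-424 + w{\left(- 4 \left(3 - 4\right) \left(1 - 2\right),-5 \right)}}{g{\left(18 \right)} + 144} = \frac{-424 - \left(-50 - 16 \left(1 - 2\right)^{2} \left(3 - 4\right)^{2} + 15 \left(-4\right) \left(3 - 4\right) \left(1 - 2\right)\right)}{18 + 144} = \frac{-424 + \left(\left(- 4 \left(\left(-1\right) \left(-1\right)\right)\right)^{2} + 50 - 10 \left(- 4 \left(\left(-1\right) \left(-1\right)\right)\right) - 5 \left(- 4 \left(\left(-1\right) \left(-1\right)\right)\right)\right)}{162} = \left(-424 + \left(\left(\left(-4\right) 1\right)^{2} + 50 - 10 \left(\left(-4\right) 1\right) - 5 \left(\left(-4\right) 1\right)\right)\right) \frac{1}{162} = \left(-424 + \left(\left(-4\right)^{2} + 50 - -40 - -20\right)\right) \frac{1}{162} = \left(-424 + \left(16 + 50 + 40 + 20\right)\right) \frac{1}{162} = \left(-424 + 126\right) \frac{1}{162} = \left(-298\right) \frac{1}{162} = - \frac{149}{81}$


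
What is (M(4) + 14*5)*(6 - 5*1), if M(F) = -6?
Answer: 64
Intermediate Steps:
(M(4) + 14*5)*(6 - 5*1) = (-6 + 14*5)*(6 - 5*1) = (-6 + 70)*(6 - 5) = 64*1 = 64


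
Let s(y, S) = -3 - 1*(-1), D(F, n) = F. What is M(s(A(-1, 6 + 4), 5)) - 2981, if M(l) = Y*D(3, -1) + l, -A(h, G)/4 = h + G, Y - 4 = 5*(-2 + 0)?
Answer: -3001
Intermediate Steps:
Y = -6 (Y = 4 + 5*(-2 + 0) = 4 + 5*(-2) = 4 - 10 = -6)
A(h, G) = -4*G - 4*h (A(h, G) = -4*(h + G) = -4*(G + h) = -4*G - 4*h)
s(y, S) = -2 (s(y, S) = -3 + 1 = -2)
M(l) = -18 + l (M(l) = -6*3 + l = -18 + l)
M(s(A(-1, 6 + 4), 5)) - 2981 = (-18 - 2) - 2981 = -20 - 2981 = -3001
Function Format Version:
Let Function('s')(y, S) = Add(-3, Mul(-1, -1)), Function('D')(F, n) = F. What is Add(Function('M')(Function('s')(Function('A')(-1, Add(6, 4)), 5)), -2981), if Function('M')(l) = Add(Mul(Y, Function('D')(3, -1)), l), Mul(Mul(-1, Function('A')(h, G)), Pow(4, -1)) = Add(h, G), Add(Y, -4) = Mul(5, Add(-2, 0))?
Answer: -3001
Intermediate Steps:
Y = -6 (Y = Add(4, Mul(5, Add(-2, 0))) = Add(4, Mul(5, -2)) = Add(4, -10) = -6)
Function('A')(h, G) = Add(Mul(-4, G), Mul(-4, h)) (Function('A')(h, G) = Mul(-4, Add(h, G)) = Mul(-4, Add(G, h)) = Add(Mul(-4, G), Mul(-4, h)))
Function('s')(y, S) = -2 (Function('s')(y, S) = Add(-3, 1) = -2)
Function('M')(l) = Add(-18, l) (Function('M')(l) = Add(Mul(-6, 3), l) = Add(-18, l))
Add(Function('M')(Function('s')(Function('A')(-1, Add(6, 4)), 5)), -2981) = Add(Add(-18, -2), -2981) = Add(-20, -2981) = -3001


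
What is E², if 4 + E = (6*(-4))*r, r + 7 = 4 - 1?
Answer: 8464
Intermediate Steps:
r = -4 (r = -7 + (4 - 1) = -7 + 3 = -4)
E = 92 (E = -4 + (6*(-4))*(-4) = -4 - 24*(-4) = -4 + 96 = 92)
E² = 92² = 8464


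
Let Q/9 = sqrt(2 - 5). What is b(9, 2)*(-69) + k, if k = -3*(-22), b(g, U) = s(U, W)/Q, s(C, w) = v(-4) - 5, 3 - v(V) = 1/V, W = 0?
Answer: 66 - 161*I*sqrt(3)/36 ≈ 66.0 - 7.7461*I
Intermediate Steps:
Q = 9*I*sqrt(3) (Q = 9*sqrt(2 - 5) = 9*sqrt(-3) = 9*(I*sqrt(3)) = 9*I*sqrt(3) ≈ 15.588*I)
v(V) = 3 - 1/V
s(C, w) = -7/4 (s(C, w) = (3 - 1/(-4)) - 5 = (3 - 1*(-1/4)) - 5 = (3 + 1/4) - 5 = 13/4 - 5 = -7/4)
b(g, U) = 7*I*sqrt(3)/108 (b(g, U) = -7*(-I*sqrt(3)/27)/4 = -(-7)*I*sqrt(3)/108 = 7*I*sqrt(3)/108)
k = 66
b(9, 2)*(-69) + k = (7*I*sqrt(3)/108)*(-69) + 66 = -161*I*sqrt(3)/36 + 66 = 66 - 161*I*sqrt(3)/36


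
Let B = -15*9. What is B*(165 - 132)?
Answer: -4455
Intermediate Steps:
B = -135
B*(165 - 132) = -135*(165 - 132) = -135*33 = -4455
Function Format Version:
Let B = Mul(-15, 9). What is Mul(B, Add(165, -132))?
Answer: -4455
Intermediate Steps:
B = -135
Mul(B, Add(165, -132)) = Mul(-135, Add(165, -132)) = Mul(-135, 33) = -4455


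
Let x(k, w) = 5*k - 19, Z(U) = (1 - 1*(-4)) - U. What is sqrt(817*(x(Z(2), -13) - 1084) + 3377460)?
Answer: 2*sqrt(622141) ≈ 1577.5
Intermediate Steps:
Z(U) = 5 - U (Z(U) = (1 + 4) - U = 5 - U)
x(k, w) = -19 + 5*k
sqrt(817*(x(Z(2), -13) - 1084) + 3377460) = sqrt(817*((-19 + 5*(5 - 1*2)) - 1084) + 3377460) = sqrt(817*((-19 + 5*(5 - 2)) - 1084) + 3377460) = sqrt(817*((-19 + 5*3) - 1084) + 3377460) = sqrt(817*((-19 + 15) - 1084) + 3377460) = sqrt(817*(-4 - 1084) + 3377460) = sqrt(817*(-1088) + 3377460) = sqrt(-888896 + 3377460) = sqrt(2488564) = 2*sqrt(622141)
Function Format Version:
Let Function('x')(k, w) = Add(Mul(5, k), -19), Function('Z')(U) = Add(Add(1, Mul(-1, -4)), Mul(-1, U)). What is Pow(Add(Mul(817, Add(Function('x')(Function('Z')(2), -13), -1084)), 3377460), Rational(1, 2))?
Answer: Mul(2, Pow(622141, Rational(1, 2))) ≈ 1577.5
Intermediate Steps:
Function('Z')(U) = Add(5, Mul(-1, U)) (Function('Z')(U) = Add(Add(1, 4), Mul(-1, U)) = Add(5, Mul(-1, U)))
Function('x')(k, w) = Add(-19, Mul(5, k))
Pow(Add(Mul(817, Add(Function('x')(Function('Z')(2), -13), -1084)), 3377460), Rational(1, 2)) = Pow(Add(Mul(817, Add(Add(-19, Mul(5, Add(5, Mul(-1, 2)))), -1084)), 3377460), Rational(1, 2)) = Pow(Add(Mul(817, Add(Add(-19, Mul(5, Add(5, -2))), -1084)), 3377460), Rational(1, 2)) = Pow(Add(Mul(817, Add(Add(-19, Mul(5, 3)), -1084)), 3377460), Rational(1, 2)) = Pow(Add(Mul(817, Add(Add(-19, 15), -1084)), 3377460), Rational(1, 2)) = Pow(Add(Mul(817, Add(-4, -1084)), 3377460), Rational(1, 2)) = Pow(Add(Mul(817, -1088), 3377460), Rational(1, 2)) = Pow(Add(-888896, 3377460), Rational(1, 2)) = Pow(2488564, Rational(1, 2)) = Mul(2, Pow(622141, Rational(1, 2)))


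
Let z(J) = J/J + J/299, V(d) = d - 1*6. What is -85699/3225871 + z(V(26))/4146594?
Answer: -3663837922405/137915062850994 ≈ -0.026566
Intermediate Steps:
V(d) = -6 + d (V(d) = d - 6 = -6 + d)
z(J) = 1 + J/299 (z(J) = 1 + J*(1/299) = 1 + J/299)
-85699/3225871 + z(V(26))/4146594 = -85699/3225871 + (1 + (-6 + 26)/299)/4146594 = -85699*1/3225871 + (1 + (1/299)*20)*(1/4146594) = -85699/3225871 + (1 + 20/299)*(1/4146594) = -85699/3225871 + (319/299)*(1/4146594) = -85699/3225871 + 11/42752814 = -3663837922405/137915062850994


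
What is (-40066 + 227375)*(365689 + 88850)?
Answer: 85139245551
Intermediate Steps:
(-40066 + 227375)*(365689 + 88850) = 187309*454539 = 85139245551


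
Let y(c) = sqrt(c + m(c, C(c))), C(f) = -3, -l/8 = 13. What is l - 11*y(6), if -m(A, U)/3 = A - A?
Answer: -104 - 11*sqrt(6) ≈ -130.94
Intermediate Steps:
l = -104 (l = -8*13 = -104)
m(A, U) = 0 (m(A, U) = -3*(A - A) = -3*0 = 0)
y(c) = sqrt(c) (y(c) = sqrt(c + 0) = sqrt(c))
l - 11*y(6) = -104 - 11*sqrt(6)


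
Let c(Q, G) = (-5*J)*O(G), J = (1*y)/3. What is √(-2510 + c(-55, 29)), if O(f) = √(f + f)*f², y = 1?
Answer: √(-22590 - 12615*√58)/3 ≈ 114.82*I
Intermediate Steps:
O(f) = √2*f^(5/2) (O(f) = √(2*f)*f² = (√2*√f)*f² = √2*f^(5/2))
J = ⅓ (J = (1*1)/3 = 1*(⅓) = ⅓ ≈ 0.33333)
c(Q, G) = -5*√2*G^(5/2)/3 (c(Q, G) = (-5*⅓)*(√2*G^(5/2)) = -5*√2*G^(5/2)/3)
√(-2510 + c(-55, 29)) = √(-2510 - 5*√2*29^(5/2)/3) = √(-2510 - 5*√2*841*√29/3) = √(-2510 - 4205*√58/3)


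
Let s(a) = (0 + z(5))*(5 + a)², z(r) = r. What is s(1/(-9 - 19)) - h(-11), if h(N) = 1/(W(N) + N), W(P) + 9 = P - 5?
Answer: 869641/7056 ≈ 123.25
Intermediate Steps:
W(P) = -14 + P (W(P) = -9 + (P - 5) = -9 + (-5 + P) = -14 + P)
h(N) = 1/(-14 + 2*N) (h(N) = 1/((-14 + N) + N) = 1/(-14 + 2*N))
s(a) = 5*(5 + a)² (s(a) = (0 + 5)*(5 + a)² = 5*(5 + a)²)
s(1/(-9 - 19)) - h(-11) = 5*(5 + 1/(-9 - 19))² - 1/(2*(-7 - 11)) = 5*(5 + 1/(-28))² - 1/(2*(-18)) = 5*(5 - 1/28)² - (-1)/(2*18) = 5*(139/28)² - 1*(-1/36) = 5*(19321/784) + 1/36 = 96605/784 + 1/36 = 869641/7056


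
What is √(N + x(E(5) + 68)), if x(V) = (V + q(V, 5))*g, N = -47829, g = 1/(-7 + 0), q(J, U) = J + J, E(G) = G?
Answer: I*√2345154/7 ≈ 218.77*I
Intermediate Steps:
q(J, U) = 2*J
g = -⅐ (g = 1/(-7) = -⅐ ≈ -0.14286)
x(V) = -3*V/7 (x(V) = (V + 2*V)*(-⅐) = (3*V)*(-⅐) = -3*V/7)
√(N + x(E(5) + 68)) = √(-47829 - 3*(5 + 68)/7) = √(-47829 - 3/7*73) = √(-47829 - 219/7) = √(-335022/7) = I*√2345154/7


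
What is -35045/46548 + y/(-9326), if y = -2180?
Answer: -112677515/217053324 ≈ -0.51912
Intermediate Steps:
-35045/46548 + y/(-9326) = -35045/46548 - 2180/(-9326) = -35045*1/46548 - 2180*(-1/9326) = -35045/46548 + 1090/4663 = -112677515/217053324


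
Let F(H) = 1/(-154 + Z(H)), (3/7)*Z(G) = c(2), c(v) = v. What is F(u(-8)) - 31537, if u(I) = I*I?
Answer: -14128579/448 ≈ -31537.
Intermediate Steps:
Z(G) = 14/3 (Z(G) = (7/3)*2 = 14/3)
u(I) = I²
F(H) = -3/448 (F(H) = 1/(-154 + 14/3) = 1/(-448/3) = -3/448)
F(u(-8)) - 31537 = -3/448 - 31537 = -14128579/448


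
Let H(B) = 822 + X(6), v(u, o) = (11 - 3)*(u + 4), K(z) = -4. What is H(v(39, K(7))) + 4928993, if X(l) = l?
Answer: 4929821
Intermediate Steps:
v(u, o) = 32 + 8*u (v(u, o) = 8*(4 + u) = 32 + 8*u)
H(B) = 828 (H(B) = 822 + 6 = 828)
H(v(39, K(7))) + 4928993 = 828 + 4928993 = 4929821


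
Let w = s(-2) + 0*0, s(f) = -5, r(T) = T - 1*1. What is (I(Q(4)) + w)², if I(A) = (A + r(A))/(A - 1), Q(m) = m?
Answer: 64/9 ≈ 7.1111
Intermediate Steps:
r(T) = -1 + T (r(T) = T - 1 = -1 + T)
I(A) = (-1 + 2*A)/(-1 + A) (I(A) = (A + (-1 + A))/(A - 1) = (-1 + 2*A)/(-1 + A))
w = -5 (w = -5 + 0*0 = -5 + 0 = -5)
(I(Q(4)) + w)² = ((-1 + 2*4)/(-1 + 4) - 5)² = ((-1 + 8)/3 - 5)² = ((⅓)*7 - 5)² = (7/3 - 5)² = (-8/3)² = 64/9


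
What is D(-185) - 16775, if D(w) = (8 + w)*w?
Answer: 15970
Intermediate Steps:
D(w) = w*(8 + w)
D(-185) - 16775 = -185*(8 - 185) - 16775 = -185*(-177) - 16775 = 32745 - 16775 = 15970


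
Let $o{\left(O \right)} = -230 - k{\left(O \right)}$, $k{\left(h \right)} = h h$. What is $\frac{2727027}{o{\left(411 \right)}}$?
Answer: $- \frac{2727027}{169151} \approx -16.122$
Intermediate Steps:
$k{\left(h \right)} = h^{2}$
$o{\left(O \right)} = -230 - O^{2}$
$\frac{2727027}{o{\left(411 \right)}} = \frac{2727027}{-230 - 411^{2}} = \frac{2727027}{-230 - 168921} = \frac{2727027}{-169151} = 2727027 \left(- \frac{1}{169151}\right) = - \frac{2727027}{169151}$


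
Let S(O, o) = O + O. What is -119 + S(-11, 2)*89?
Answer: -2077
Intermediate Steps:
S(O, o) = 2*O
-119 + S(-11, 2)*89 = -119 + (2*(-11))*89 = -119 - 22*89 = -119 - 1958 = -2077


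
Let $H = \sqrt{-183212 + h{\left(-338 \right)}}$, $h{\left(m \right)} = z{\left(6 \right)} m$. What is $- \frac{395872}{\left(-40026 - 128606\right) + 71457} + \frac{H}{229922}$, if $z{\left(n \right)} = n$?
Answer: $\frac{395872}{97175} + \frac{i \sqrt{46310}}{114961} \approx 4.0738 + 0.0018719 i$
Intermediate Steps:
$h{\left(m \right)} = 6 m$
$H = 2 i \sqrt{46310}$ ($H = \sqrt{-183212 + 6 \left(-338\right)} = \sqrt{-183212 - 2028} = \sqrt{-185240} = 2 i \sqrt{46310} \approx 430.4 i$)
$- \frac{395872}{\left(-40026 - 128606\right) + 71457} + \frac{H}{229922} = - \frac{395872}{\left(-40026 - 128606\right) + 71457} + \frac{2 i \sqrt{46310}}{229922} = - \frac{395872}{\left(-40026 - 128606\right) + 71457} + 2 i \sqrt{46310} \cdot \frac{1}{229922} = - \frac{395872}{-168632 + 71457} + \frac{i \sqrt{46310}}{114961} = - \frac{395872}{-97175} + \frac{i \sqrt{46310}}{114961} = \left(-395872\right) \left(- \frac{1}{97175}\right) + \frac{i \sqrt{46310}}{114961} = \frac{395872}{97175} + \frac{i \sqrt{46310}}{114961}$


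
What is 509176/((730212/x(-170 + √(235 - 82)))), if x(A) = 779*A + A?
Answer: -5626394800/60851 + 99289320*√17/60851 ≈ -85734.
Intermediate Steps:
x(A) = 780*A
509176/((730212/x(-170 + √(235 - 82)))) = 509176/((730212/((780*(-170 + √(235 - 82)))))) = 509176/((730212/((780*(-170 + √153))))) = 509176/((730212/((780*(-170 + 3*√17))))) = 509176/((730212/(-132600 + 2340*√17))) = 509176*(-11050/60851 + 195*√17/60851) = -5626394800/60851 + 99289320*√17/60851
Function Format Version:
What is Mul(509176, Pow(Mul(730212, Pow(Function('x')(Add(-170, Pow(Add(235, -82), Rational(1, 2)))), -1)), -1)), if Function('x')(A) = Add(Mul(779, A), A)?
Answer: Add(Rational(-5626394800, 60851), Mul(Rational(99289320, 60851), Pow(17, Rational(1, 2)))) ≈ -85734.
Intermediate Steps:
Function('x')(A) = Mul(780, A)
Mul(509176, Pow(Mul(730212, Pow(Function('x')(Add(-170, Pow(Add(235, -82), Rational(1, 2)))), -1)), -1)) = Mul(509176, Pow(Mul(730212, Pow(Mul(780, Add(-170, Pow(Add(235, -82), Rational(1, 2)))), -1)), -1)) = Mul(509176, Pow(Mul(730212, Pow(Mul(780, Add(-170, Pow(153, Rational(1, 2)))), -1)), -1)) = Mul(509176, Pow(Mul(730212, Pow(Mul(780, Add(-170, Mul(3, Pow(17, Rational(1, 2))))), -1)), -1)) = Mul(509176, Pow(Mul(730212, Pow(Add(-132600, Mul(2340, Pow(17, Rational(1, 2)))), -1)), -1)) = Mul(509176, Add(Rational(-11050, 60851), Mul(Rational(195, 60851), Pow(17, Rational(1, 2))))) = Add(Rational(-5626394800, 60851), Mul(Rational(99289320, 60851), Pow(17, Rational(1, 2))))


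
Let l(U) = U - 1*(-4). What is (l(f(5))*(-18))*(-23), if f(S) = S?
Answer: 3726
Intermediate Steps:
l(U) = 4 + U (l(U) = U + 4 = 4 + U)
(l(f(5))*(-18))*(-23) = ((4 + 5)*(-18))*(-23) = (9*(-18))*(-23) = -162*(-23) = 3726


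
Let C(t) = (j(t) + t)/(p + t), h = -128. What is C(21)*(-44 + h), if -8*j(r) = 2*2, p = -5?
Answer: -1763/8 ≈ -220.38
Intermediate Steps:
j(r) = -1/2 (j(r) = -2/4 = -1/8*4 = -1/2)
C(t) = (-1/2 + t)/(-5 + t)
C(21)*(-44 + h) = ((-1/2 + 21)/(-5 + 21))*(-44 - 128) = ((41/2)/16)*(-172) = ((1/16)*(41/2))*(-172) = (41/32)*(-172) = -1763/8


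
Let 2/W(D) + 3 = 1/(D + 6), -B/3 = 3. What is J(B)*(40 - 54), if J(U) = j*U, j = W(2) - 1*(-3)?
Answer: 6678/23 ≈ 290.35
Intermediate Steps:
B = -9 (B = -3*3 = -9)
W(D) = 2/(-3 + 1/(6 + D)) (W(D) = 2/(-3 + 1/(D + 6)) = 2/(-3 + 1/(6 + D)))
j = 53/23 (j = 2*(-6 - 1*2)/(17 + 3*2) - 1*(-3) = 2*(-6 - 2)/(17 + 6) + 3 = 2*(-8)/23 + 3 = 2*(1/23)*(-8) + 3 = -16/23 + 3 = 53/23 ≈ 2.3043)
J(U) = 53*U/23
J(B)*(40 - 54) = ((53/23)*(-9))*(40 - 54) = -477/23*(-14) = 6678/23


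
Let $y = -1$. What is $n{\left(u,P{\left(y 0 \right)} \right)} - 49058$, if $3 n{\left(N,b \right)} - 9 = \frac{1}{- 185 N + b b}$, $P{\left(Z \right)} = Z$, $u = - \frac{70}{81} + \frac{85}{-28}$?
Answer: $- \frac{80269922119}{1636325} \approx -49055.0$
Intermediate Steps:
$u = - \frac{8845}{2268}$ ($u = \left(-70\right) \frac{1}{81} + 85 \left(- \frac{1}{28}\right) = - \frac{70}{81} - \frac{85}{28} = - \frac{8845}{2268} \approx -3.8999$)
$n{\left(N,b \right)} = 3 + \frac{1}{3 \left(b^{2} - 185 N\right)}$ ($n{\left(N,b \right)} = 3 + \frac{1}{3 \left(- 185 N + b b\right)} = 3 + \frac{1}{3 \left(- 185 N + b^{2}\right)} = 3 + \frac{1}{3 \left(b^{2} - 185 N\right)}$)
$n{\left(u,P{\left(y 0 \right)} \right)} - 49058 = \frac{-1 - 9 \left(\left(-1\right) 0\right)^{2} + 1665 \left(- \frac{8845}{2268}\right)}{3 \left(- \left(\left(-1\right) 0\right)^{2} + 185 \left(- \frac{8845}{2268}\right)\right)} - 49058 = \frac{-1 - 9 \cdot 0^{2} - \frac{1636325}{252}}{3 \left(- 0^{2} - \frac{1636325}{2268}\right)} - 49058 = \frac{-1 - 0 - \frac{1636325}{252}}{3 \left(\left(-1\right) 0 - \frac{1636325}{2268}\right)} - 49058 = \frac{-1 + 0 - \frac{1636325}{252}}{3 \left(0 - \frac{1636325}{2268}\right)} - 49058 = \frac{1}{3} \frac{1}{- \frac{1636325}{2268}} \left(- \frac{1636577}{252}\right) - 49058 = \frac{1}{3} \left(- \frac{2268}{1636325}\right) \left(- \frac{1636577}{252}\right) - 49058 = \frac{4909731}{1636325} - 49058 = - \frac{80269922119}{1636325}$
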